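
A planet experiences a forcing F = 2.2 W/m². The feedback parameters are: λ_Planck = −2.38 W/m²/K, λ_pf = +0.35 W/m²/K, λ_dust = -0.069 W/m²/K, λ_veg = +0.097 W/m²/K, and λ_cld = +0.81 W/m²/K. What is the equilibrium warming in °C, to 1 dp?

1.8 °C

Net feedback parameter λ = (−2.38) + (+0.35) + (-0.069) + (+0.097) + (+0.81) = -1.192 W/m²/K.
ΔT = −F/λ = −2.2/(-1.192) = 1.8 °C.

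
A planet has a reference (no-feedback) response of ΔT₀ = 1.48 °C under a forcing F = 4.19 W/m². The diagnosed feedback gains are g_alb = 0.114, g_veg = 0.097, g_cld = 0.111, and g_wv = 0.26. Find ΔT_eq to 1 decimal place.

Total gain g = 0.114 + 0.097 + 0.111 + 0.26 = 0.582.
Amplification A = 1/(1 − 0.582) = 2.392.
ΔT = 1.48 × 2.392 = 3.5 °C.

3.5 °C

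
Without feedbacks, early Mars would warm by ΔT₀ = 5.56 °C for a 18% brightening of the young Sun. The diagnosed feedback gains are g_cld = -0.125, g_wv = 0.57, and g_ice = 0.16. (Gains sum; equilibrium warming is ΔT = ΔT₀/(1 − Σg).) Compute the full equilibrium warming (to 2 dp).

Total gain g = -0.125 + 0.57 + 0.16 = 0.605.
Amplification A = 1/(1 − 0.605) = 2.532.
ΔT = 5.56 × 2.532 = 14.08 °C.

14.08 °C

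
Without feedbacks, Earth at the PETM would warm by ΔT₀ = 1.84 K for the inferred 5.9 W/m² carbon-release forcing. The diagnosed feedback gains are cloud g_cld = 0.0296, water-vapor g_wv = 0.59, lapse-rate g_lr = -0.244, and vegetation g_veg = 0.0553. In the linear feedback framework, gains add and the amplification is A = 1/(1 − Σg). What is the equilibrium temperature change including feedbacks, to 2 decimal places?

3.23 K

Total gain g = 0.0296 + 0.59 − 0.244 + 0.0553 = 0.4309.
Amplification A = 1/(1 − 0.4309) = 1.757.
ΔT = 1.84 × 1.757 = 3.23 K.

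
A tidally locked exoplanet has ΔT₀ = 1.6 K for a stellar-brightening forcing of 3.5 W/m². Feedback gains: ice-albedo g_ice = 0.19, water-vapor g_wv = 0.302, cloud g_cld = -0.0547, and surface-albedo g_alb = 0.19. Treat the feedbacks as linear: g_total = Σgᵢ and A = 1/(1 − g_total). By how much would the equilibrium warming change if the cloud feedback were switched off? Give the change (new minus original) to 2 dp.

Original: g = 0.6273, ΔT = 1.6/(1−0.6273) = 4.2930 K.
Without cloud: g' = 0.682, ΔT' = 1.6/(1−0.682) = 5.0314 K.
Change = 5.0314 − 4.2930 = 0.74 K.

0.74 K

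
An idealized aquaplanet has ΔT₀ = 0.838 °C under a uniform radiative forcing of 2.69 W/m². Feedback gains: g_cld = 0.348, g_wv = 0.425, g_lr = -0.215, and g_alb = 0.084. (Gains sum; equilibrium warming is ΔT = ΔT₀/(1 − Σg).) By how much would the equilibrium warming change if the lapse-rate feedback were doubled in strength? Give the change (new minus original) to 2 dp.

-0.88 °C

Original: g = 0.642, ΔT = 0.838/(1−0.642) = 2.3408 °C.
With doubled lapse-rate: g' = 0.427, ΔT' = 0.838/(1−0.427) = 1.4625 °C.
Change = 1.4625 − 2.3408 = -0.88 °C.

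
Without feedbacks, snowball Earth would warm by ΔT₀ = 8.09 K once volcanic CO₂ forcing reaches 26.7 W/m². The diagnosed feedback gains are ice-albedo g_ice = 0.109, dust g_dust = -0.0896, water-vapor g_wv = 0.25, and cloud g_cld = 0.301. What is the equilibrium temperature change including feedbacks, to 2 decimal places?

Total gain g = 0.109 − 0.0896 + 0.25 + 0.301 = 0.5704.
Amplification A = 1/(1 − 0.5704) = 2.328.
ΔT = 8.09 × 2.328 = 18.83 K.

18.83 K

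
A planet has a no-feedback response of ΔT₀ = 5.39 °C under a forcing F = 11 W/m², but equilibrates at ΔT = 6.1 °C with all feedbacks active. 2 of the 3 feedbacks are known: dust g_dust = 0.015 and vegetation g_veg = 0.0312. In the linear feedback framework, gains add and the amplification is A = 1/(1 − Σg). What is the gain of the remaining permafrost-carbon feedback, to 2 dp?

0.07

Amplification A = ΔT/ΔT₀ = 6.1/5.39 = 1.132.
Total gain g = 1 − 1/A = 1 − 1/1.132 = 0.1166.
Known gains sum to 0.015 + 0.0312 = 0.0462.
g_pf = 0.1166 − 0.0462 = 0.07.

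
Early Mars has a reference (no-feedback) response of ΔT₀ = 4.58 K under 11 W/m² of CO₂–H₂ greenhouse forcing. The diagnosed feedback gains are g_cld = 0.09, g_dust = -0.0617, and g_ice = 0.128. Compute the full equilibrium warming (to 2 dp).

Total gain g = 0.09 − 0.0617 + 0.128 = 0.1563.
Amplification A = 1/(1 − 0.1563) = 1.185.
ΔT = 4.58 × 1.185 = 5.43 K.

5.43 K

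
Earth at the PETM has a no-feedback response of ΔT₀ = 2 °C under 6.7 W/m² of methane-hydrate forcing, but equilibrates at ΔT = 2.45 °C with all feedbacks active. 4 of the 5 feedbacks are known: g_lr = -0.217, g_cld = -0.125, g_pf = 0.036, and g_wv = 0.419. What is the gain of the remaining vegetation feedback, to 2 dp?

Amplification A = ΔT/ΔT₀ = 2.45/2 = 1.225.
Total gain g = 1 − 1/A = 1 − 1/1.225 = 0.1837.
Known gains sum to -0.217 − 0.125 + 0.036 + 0.419 = 0.113.
g_veg = 0.1837 − 0.113 = 0.07.

0.07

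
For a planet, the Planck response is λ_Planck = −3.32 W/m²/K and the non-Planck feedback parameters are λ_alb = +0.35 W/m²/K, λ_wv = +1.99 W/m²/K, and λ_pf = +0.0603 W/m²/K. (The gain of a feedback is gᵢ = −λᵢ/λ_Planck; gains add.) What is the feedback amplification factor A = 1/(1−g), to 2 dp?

Convert to gains: g_alb = 0.35/3.32 = 0.1054; g_wv = 1.99/3.32 = 0.5994; g_pf = 0.0603/3.32 = 0.01816.
Total gain g = 0.72296.
A = 1/(1 − 0.72296) = 3.61.

3.61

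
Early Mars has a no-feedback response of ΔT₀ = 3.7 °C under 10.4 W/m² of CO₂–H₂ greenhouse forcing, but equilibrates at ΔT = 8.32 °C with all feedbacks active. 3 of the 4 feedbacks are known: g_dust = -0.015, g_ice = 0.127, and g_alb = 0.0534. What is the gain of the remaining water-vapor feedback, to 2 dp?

Amplification A = ΔT/ΔT₀ = 8.32/3.7 = 2.249.
Total gain g = 1 − 1/A = 1 − 1/2.249 = 0.5554.
Known gains sum to -0.015 + 0.127 + 0.0534 = 0.1654.
g_wv = 0.5554 − 0.1654 = 0.39.

0.39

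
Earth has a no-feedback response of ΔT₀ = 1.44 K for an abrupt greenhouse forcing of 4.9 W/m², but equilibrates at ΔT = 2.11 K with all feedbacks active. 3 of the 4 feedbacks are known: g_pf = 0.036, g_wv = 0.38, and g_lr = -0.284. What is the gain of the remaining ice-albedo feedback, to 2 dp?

Amplification A = ΔT/ΔT₀ = 2.11/1.44 = 1.465.
Total gain g = 1 − 1/A = 1 − 1/1.465 = 0.3174.
Known gains sum to 0.036 + 0.38 − 0.284 = 0.132.
g_ice = 0.3174 − 0.132 = 0.19.

0.19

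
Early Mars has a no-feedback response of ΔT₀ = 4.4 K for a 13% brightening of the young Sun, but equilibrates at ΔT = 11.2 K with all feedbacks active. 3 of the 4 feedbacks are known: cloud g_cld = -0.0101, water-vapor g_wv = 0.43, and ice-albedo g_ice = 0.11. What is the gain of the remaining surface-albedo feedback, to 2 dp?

Amplification A = ΔT/ΔT₀ = 11.2/4.4 = 2.545.
Total gain g = 1 − 1/A = 1 − 1/2.545 = 0.6071.
Known gains sum to -0.0101 + 0.43 + 0.11 = 0.5299.
g_alb = 0.6071 − 0.5299 = 0.08.

0.08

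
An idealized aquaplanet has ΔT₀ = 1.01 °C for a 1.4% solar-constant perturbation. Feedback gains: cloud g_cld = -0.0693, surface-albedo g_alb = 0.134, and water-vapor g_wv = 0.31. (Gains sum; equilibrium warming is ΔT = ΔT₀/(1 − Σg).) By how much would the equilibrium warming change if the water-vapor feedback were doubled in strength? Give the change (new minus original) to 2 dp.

1.59 °C

Original: g = 0.3747, ΔT = 1.01/(1−0.3747) = 1.6152 °C.
With doubled water-vapor: g' = 0.6847, ΔT' = 1.01/(1−0.6847) = 3.2033 °C.
Change = 3.2033 − 1.6152 = 1.59 °C.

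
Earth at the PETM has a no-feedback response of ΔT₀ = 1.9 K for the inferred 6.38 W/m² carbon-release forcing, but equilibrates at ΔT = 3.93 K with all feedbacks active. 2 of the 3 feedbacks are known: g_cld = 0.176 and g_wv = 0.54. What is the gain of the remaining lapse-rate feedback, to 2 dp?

Amplification A = ΔT/ΔT₀ = 3.93/1.9 = 2.068.
Total gain g = 1 − 1/A = 1 − 1/2.068 = 0.5164.
Known gains sum to 0.176 + 0.54 = 0.716.
g_lr = 0.5164 − 0.716 = -0.20.

-0.20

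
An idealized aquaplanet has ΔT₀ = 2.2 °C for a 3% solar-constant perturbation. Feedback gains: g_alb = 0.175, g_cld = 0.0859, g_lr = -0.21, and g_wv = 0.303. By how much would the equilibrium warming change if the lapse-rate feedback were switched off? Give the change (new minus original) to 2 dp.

1.64 °C

Original: g = 0.3539, ΔT = 2.2/(1−0.3539) = 3.4050 °C.
Without lapse-rate: g' = 0.5639, ΔT' = 2.2/(1−0.5639) = 5.0447 °C.
Change = 5.0447 − 3.4050 = 1.64 °C.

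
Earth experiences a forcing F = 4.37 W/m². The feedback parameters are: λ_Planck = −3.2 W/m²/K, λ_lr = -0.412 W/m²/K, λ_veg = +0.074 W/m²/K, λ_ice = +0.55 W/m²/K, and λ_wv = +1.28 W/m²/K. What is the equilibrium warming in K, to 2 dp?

Net feedback parameter λ = (−3.2) + (-0.412) + (+0.074) + (+0.55) + (+1.28) = -1.708 W/m²/K.
ΔT = −F/λ = −4.37/(-1.708) = 2.56 K.

2.56 K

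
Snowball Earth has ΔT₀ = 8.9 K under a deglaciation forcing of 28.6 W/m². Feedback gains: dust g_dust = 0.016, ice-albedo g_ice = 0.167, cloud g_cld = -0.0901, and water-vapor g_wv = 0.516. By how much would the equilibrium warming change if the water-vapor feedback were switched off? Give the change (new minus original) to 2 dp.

Original: g = 0.6089, ΔT = 8.9/(1−0.6089) = 22.7563 K.
Without water-vapor: g' = 0.0929, ΔT' = 8.9/(1−0.0929) = 9.8115 K.
Change = 9.8115 − 22.7563 = -12.94 K.

-12.94 K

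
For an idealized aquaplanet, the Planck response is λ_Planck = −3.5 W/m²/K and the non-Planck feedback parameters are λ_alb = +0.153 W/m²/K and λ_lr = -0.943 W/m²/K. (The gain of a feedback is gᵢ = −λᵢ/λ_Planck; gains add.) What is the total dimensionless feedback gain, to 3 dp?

Convert to gains: g_alb = 0.153/3.5 = 0.04371; g_lr = -0.943/3.5 = -0.2694.
Total gain g = -0.22569.

-0.226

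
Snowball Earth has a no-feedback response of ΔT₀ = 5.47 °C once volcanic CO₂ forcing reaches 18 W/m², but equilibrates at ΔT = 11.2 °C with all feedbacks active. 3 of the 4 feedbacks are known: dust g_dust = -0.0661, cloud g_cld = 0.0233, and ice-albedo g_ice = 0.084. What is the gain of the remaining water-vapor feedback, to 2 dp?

Amplification A = ΔT/ΔT₀ = 11.2/5.47 = 2.048.
Total gain g = 1 − 1/A = 1 − 1/2.048 = 0.5117.
Known gains sum to -0.0661 + 0.0233 + 0.084 = 0.0412.
g_wv = 0.5117 − 0.0412 = 0.47.

0.47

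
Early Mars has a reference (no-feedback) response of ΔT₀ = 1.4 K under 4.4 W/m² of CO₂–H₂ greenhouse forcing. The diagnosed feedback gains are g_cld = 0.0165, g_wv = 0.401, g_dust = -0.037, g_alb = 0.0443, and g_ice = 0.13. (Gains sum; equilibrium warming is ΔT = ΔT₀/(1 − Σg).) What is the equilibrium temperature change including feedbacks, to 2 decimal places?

3.14 K

Total gain g = 0.0165 + 0.401 − 0.037 + 0.0443 + 0.13 = 0.5548.
Amplification A = 1/(1 − 0.5548) = 2.246.
ΔT = 1.4 × 2.246 = 3.14 K.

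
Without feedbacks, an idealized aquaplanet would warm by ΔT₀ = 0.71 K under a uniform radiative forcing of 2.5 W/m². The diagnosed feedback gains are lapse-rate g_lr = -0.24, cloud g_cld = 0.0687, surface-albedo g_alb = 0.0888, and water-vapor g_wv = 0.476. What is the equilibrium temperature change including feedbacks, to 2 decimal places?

1.17 K

Total gain g = -0.24 + 0.0687 + 0.0888 + 0.476 = 0.3935.
Amplification A = 1/(1 − 0.3935) = 1.649.
ΔT = 0.71 × 1.649 = 1.17 K.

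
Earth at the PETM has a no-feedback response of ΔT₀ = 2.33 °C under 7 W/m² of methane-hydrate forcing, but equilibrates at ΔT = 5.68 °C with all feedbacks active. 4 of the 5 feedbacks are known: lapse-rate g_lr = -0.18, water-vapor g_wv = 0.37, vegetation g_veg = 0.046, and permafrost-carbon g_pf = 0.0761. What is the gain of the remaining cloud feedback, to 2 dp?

0.28

Amplification A = ΔT/ΔT₀ = 5.68/2.33 = 2.438.
Total gain g = 1 − 1/A = 1 − 1/2.438 = 0.5898.
Known gains sum to -0.18 + 0.37 + 0.046 + 0.0761 = 0.3121.
g_cld = 0.5898 − 0.3121 = 0.28.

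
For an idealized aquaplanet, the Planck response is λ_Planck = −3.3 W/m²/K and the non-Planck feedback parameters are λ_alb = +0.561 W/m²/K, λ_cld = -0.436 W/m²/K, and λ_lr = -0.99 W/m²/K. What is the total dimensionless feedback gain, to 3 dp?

Convert to gains: g_alb = 0.561/3.3 = 0.17; g_cld = -0.436/3.3 = -0.1321; g_lr = -0.99/3.3 = -0.3.
Total gain g = -0.2621.

-0.262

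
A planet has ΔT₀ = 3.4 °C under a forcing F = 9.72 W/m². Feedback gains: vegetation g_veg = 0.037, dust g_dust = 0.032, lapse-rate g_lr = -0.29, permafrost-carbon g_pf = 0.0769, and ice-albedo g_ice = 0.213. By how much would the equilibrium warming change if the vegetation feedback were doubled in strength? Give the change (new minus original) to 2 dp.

0.15 °C

Original: g = 0.0689, ΔT = 3.4/(1−0.0689) = 3.6516 °C.
With doubled vegetation: g' = 0.1059, ΔT' = 3.4/(1−0.1059) = 3.8027 °C.
Change = 3.8027 − 3.6516 = 0.15 °C.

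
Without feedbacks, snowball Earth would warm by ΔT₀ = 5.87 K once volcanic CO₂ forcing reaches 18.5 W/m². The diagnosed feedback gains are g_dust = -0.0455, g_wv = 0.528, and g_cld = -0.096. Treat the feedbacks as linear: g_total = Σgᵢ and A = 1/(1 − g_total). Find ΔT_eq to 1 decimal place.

9.6 K

Total gain g = -0.0455 + 0.528 − 0.096 = 0.3865.
Amplification A = 1/(1 − 0.3865) = 1.63.
ΔT = 5.87 × 1.63 = 9.6 K.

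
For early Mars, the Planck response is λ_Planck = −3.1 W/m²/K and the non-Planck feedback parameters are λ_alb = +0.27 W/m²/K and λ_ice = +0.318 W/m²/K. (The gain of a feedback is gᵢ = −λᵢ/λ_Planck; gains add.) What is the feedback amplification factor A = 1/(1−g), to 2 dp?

1.23

Convert to gains: g_alb = 0.27/3.1 = 0.0871; g_ice = 0.318/3.1 = 0.1026.
Total gain g = 0.1897.
A = 1/(1 − 0.1897) = 1.23.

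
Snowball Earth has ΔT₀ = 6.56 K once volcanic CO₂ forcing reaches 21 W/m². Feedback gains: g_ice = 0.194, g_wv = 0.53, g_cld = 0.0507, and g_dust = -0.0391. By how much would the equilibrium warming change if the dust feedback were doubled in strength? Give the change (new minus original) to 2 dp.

Original: g = 0.7356, ΔT = 6.56/(1−0.7356) = 24.8109 K.
With doubled dust: g' = 0.6965, ΔT' = 6.56/(1−0.6965) = 21.6145 K.
Change = 21.6145 − 24.8109 = -3.20 K.

-3.20 K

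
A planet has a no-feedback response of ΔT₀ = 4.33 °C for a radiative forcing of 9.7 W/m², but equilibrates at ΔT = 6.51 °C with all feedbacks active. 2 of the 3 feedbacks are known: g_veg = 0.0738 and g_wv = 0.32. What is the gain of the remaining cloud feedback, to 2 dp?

Amplification A = ΔT/ΔT₀ = 6.51/4.33 = 1.503.
Total gain g = 1 − 1/A = 1 − 1/1.503 = 0.3347.
Known gains sum to 0.0738 + 0.32 = 0.3938.
g_cld = 0.3347 − 0.3938 = -0.06.

-0.06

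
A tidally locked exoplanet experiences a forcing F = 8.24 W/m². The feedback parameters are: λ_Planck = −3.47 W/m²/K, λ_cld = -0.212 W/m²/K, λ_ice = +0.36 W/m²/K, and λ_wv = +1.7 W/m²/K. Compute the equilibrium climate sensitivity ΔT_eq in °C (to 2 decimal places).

Net feedback parameter λ = (−3.47) + (-0.212) + (+0.36) + (+1.7) = -1.622 W/m²/K.
ΔT = −F/λ = −8.24/(-1.622) = 5.08 °C.

5.08 °C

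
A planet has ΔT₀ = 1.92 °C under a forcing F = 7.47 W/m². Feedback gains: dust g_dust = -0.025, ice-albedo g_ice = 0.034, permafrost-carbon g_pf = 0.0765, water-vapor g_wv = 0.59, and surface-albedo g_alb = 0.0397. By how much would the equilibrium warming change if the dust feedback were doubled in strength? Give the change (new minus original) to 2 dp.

-0.54 °C

Original: g = 0.7152, ΔT = 1.92/(1−0.7152) = 6.7416 °C.
With doubled dust: g' = 0.6902, ΔT' = 1.92/(1−0.6902) = 6.1975 °C.
Change = 6.1975 − 6.7416 = -0.54 °C.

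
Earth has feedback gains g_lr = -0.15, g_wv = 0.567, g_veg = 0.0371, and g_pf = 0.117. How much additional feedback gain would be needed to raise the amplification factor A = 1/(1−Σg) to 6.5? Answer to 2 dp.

Current total gain = 0.5711.
Target gain for A = 6.5: g* = 1 − 1/6.5 = 0.8462.
Additional gain needed = 0.8462 − 0.5711 = 0.28.

0.28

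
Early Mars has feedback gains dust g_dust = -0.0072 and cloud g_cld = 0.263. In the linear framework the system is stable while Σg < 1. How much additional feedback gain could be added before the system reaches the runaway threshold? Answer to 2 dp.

0.74

Current total gain = -0.0072 + 0.263 = 0.2558.
Margin to runaway = 1 − 0.2558 = 0.74.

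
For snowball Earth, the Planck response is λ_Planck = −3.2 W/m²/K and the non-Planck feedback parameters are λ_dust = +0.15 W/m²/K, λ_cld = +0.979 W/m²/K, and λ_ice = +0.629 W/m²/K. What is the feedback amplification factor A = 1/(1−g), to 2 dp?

Convert to gains: g_dust = 0.15/3.2 = 0.04687; g_cld = 0.979/3.2 = 0.3059; g_ice = 0.629/3.2 = 0.1966.
Total gain g = 0.54937.
A = 1/(1 − 0.54937) = 2.22.

2.22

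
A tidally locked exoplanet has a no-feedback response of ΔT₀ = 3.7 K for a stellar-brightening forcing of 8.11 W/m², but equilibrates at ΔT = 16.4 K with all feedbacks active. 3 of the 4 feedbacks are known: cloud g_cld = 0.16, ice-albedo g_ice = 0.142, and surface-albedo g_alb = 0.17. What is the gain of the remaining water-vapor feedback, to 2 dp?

Amplification A = ΔT/ΔT₀ = 16.4/3.7 = 4.432.
Total gain g = 1 − 1/A = 1 − 1/4.432 = 0.7744.
Known gains sum to 0.16 + 0.142 + 0.17 = 0.472.
g_wv = 0.7744 − 0.472 = 0.30.

0.30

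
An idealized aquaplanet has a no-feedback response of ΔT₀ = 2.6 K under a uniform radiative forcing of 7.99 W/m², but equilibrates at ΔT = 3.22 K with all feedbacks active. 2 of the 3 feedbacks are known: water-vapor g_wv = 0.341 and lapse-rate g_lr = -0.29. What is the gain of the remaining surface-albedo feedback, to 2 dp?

0.14

Amplification A = ΔT/ΔT₀ = 3.22/2.6 = 1.238.
Total gain g = 1 − 1/A = 1 − 1/1.238 = 0.1922.
Known gains sum to 0.341 − 0.29 = 0.051.
g_alb = 0.1922 − 0.051 = 0.14.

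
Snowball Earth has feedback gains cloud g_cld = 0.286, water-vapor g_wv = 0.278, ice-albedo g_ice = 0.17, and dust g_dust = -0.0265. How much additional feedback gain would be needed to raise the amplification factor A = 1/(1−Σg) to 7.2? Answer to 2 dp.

Current total gain = 0.7075.
Target gain for A = 7.2: g* = 1 − 1/7.2 = 0.8611.
Additional gain needed = 0.8611 − 0.7075 = 0.15.

0.15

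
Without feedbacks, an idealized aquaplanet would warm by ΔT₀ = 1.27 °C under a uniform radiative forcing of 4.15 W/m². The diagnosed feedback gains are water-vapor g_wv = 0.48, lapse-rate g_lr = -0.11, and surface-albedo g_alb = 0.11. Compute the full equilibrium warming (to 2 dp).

Total gain g = 0.48 − 0.11 + 0.11 = 0.48.
Amplification A = 1/(1 − 0.48) = 1.923.
ΔT = 1.27 × 1.923 = 2.44 °C.

2.44 °C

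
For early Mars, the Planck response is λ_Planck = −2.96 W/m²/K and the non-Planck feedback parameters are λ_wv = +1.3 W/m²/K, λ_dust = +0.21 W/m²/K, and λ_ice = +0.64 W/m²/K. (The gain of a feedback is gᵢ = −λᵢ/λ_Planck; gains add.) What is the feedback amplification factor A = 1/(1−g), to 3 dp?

Convert to gains: g_wv = 1.3/2.96 = 0.4392; g_dust = 0.21/2.96 = 0.07095; g_ice = 0.64/2.96 = 0.2162.
Total gain g = 0.72635.
A = 1/(1 − 0.72635) = 3.654.

3.654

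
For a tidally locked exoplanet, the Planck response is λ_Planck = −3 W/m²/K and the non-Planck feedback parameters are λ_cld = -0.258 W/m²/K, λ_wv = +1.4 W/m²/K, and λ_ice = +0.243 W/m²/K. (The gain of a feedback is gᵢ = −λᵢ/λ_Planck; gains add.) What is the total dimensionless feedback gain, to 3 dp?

0.462

Convert to gains: g_cld = -0.258/3 = -0.086; g_wv = 1.4/3 = 0.4667; g_ice = 0.243/3 = 0.081.
Total gain g = 0.4617.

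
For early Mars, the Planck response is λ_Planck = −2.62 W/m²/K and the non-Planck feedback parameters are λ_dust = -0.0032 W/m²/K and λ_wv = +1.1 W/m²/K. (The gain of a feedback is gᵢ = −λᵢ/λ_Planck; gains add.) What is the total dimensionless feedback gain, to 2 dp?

Convert to gains: g_dust = -0.0032/2.62 = -0.001221; g_wv = 1.1/2.62 = 0.4198.
Total gain g = 0.418579.

0.42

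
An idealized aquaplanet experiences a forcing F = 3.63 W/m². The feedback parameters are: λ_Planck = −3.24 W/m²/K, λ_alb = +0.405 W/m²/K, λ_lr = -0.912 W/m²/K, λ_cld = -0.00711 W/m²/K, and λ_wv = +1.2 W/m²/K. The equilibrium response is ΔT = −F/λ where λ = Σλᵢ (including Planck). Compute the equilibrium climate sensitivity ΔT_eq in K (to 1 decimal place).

1.4 K

Net feedback parameter λ = (−3.24) + (+0.405) + (-0.912) + (-0.00711) + (+1.2) = -2.55411 W/m²/K.
ΔT = −F/λ = −3.63/(-2.55411) = 1.4 K.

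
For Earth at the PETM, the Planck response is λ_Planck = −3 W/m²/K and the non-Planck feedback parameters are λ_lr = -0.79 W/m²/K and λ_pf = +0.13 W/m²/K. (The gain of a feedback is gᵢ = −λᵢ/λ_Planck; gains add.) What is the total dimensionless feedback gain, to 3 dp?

Convert to gains: g_lr = -0.79/3 = -0.2633; g_pf = 0.13/3 = 0.04333.
Total gain g = -0.21997.

-0.220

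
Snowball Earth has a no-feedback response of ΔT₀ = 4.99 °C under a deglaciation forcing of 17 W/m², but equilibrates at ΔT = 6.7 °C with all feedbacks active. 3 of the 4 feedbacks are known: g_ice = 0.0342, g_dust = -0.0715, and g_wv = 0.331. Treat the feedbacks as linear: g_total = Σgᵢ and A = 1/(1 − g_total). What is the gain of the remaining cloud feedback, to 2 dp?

-0.04

Amplification A = ΔT/ΔT₀ = 6.7/4.99 = 1.343.
Total gain g = 1 − 1/A = 1 − 1/1.343 = 0.2554.
Known gains sum to 0.0342 − 0.0715 + 0.331 = 0.2937.
g_cld = 0.2554 − 0.2937 = -0.04.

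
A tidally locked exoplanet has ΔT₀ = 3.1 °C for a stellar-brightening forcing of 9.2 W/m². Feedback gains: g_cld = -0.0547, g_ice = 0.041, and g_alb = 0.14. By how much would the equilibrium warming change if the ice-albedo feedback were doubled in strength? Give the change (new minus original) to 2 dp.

Original: g = 0.1263, ΔT = 3.1/(1−0.1263) = 3.5481 °C.
With doubled ice-albedo: g' = 0.1673, ΔT' = 3.1/(1−0.1673) = 3.7228 °C.
Change = 3.7228 − 3.5481 = 0.17 °C.

0.17 °C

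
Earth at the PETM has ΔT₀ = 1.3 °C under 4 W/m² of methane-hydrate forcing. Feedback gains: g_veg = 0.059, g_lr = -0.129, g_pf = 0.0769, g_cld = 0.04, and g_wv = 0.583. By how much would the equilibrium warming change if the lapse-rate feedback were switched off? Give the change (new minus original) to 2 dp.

Original: g = 0.6299, ΔT = 1.3/(1−0.6299) = 3.5126 °C.
Without lapse-rate: g' = 0.7589, ΔT' = 1.3/(1−0.7589) = 5.3920 °C.
Change = 5.3920 − 3.5126 = 1.88 °C.

1.88 °C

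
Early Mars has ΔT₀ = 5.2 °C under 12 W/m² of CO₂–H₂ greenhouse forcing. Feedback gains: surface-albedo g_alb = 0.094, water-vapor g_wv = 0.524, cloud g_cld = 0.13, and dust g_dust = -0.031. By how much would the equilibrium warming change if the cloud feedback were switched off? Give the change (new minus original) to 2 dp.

-5.78 °C

Original: g = 0.717, ΔT = 5.2/(1−0.717) = 18.3746 °C.
Without cloud: g' = 0.587, ΔT' = 5.2/(1−0.587) = 12.5908 °C.
Change = 12.5908 − 18.3746 = -5.78 °C.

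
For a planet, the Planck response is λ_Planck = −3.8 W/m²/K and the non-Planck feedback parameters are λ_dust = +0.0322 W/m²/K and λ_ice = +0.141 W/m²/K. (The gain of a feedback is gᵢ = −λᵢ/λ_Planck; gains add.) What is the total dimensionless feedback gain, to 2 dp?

0.05

Convert to gains: g_dust = 0.0322/3.8 = 0.008474; g_ice = 0.141/3.8 = 0.03711.
Total gain g = 0.045584.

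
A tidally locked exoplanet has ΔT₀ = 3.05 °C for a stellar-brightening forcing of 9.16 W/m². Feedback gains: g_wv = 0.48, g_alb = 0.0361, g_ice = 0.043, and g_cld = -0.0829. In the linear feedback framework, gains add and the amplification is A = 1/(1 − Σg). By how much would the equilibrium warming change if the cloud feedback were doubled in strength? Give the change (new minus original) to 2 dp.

Original: g = 0.4762, ΔT = 3.05/(1−0.4762) = 5.8228 °C.
With doubled cloud: g' = 0.3933, ΔT' = 3.05/(1−0.3933) = 5.0272 °C.
Change = 5.0272 − 5.8228 = -0.80 °C.

-0.80 °C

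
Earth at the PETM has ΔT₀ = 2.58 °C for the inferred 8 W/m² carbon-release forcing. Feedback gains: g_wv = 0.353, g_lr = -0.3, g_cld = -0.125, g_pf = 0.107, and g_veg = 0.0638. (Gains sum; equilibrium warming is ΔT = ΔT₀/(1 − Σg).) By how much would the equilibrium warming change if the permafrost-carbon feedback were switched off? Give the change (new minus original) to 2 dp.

Original: g = 0.0988, ΔT = 2.58/(1−0.0988) = 2.8628 °C.
Without permafrost-carbon: g' = -0.0082, ΔT' = 2.58/(1+0.0082) = 2.5590 °C.
Change = 2.5590 − 2.8628 = -0.30 °C.

-0.30 °C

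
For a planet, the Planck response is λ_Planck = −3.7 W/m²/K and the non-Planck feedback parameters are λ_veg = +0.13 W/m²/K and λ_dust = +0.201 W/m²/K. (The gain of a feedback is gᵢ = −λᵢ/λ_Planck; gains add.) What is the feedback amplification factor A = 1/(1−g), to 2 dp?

Convert to gains: g_veg = 0.13/3.7 = 0.03514; g_dust = 0.201/3.7 = 0.05432.
Total gain g = 0.08946.
A = 1/(1 − 0.08946) = 1.10.

1.10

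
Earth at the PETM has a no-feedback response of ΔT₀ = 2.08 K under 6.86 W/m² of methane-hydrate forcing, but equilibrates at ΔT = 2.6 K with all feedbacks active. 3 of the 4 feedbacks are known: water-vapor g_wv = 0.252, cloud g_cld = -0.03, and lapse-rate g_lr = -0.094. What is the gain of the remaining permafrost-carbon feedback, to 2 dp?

0.07

Amplification A = ΔT/ΔT₀ = 2.6/2.08 = 1.25.
Total gain g = 1 − 1/A = 1 − 1/1.25 = 0.2.
Known gains sum to 0.252 − 0.03 − 0.094 = 0.128.
g_pf = 0.2 − 0.128 = 0.07.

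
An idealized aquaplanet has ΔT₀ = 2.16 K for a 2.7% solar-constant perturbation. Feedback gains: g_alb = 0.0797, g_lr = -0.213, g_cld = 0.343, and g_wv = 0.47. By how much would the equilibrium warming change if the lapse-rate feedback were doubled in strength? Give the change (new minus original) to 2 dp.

-2.69 K

Original: g = 0.6797, ΔT = 2.16/(1−0.6797) = 6.7437 K.
With doubled lapse-rate: g' = 0.4667, ΔT' = 2.16/(1−0.4667) = 4.0503 K.
Change = 4.0503 − 6.7437 = -2.69 K.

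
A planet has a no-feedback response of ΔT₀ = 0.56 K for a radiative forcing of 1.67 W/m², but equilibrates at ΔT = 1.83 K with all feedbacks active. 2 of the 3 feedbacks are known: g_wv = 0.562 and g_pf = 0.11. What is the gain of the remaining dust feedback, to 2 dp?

Amplification A = ΔT/ΔT₀ = 1.83/0.56 = 3.268.
Total gain g = 1 − 1/A = 1 − 1/3.268 = 0.694.
Known gains sum to 0.562 + 0.11 = 0.672.
g_dust = 0.694 − 0.672 = 0.02.

0.02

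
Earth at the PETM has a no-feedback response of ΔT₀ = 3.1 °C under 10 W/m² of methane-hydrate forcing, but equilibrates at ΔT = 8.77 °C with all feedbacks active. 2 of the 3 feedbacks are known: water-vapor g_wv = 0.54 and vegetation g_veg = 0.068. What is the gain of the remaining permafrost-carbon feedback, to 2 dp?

0.04

Amplification A = ΔT/ΔT₀ = 8.77/3.1 = 2.829.
Total gain g = 1 − 1/A = 1 − 1/2.829 = 0.6465.
Known gains sum to 0.54 + 0.068 = 0.608.
g_pf = 0.6465 − 0.608 = 0.04.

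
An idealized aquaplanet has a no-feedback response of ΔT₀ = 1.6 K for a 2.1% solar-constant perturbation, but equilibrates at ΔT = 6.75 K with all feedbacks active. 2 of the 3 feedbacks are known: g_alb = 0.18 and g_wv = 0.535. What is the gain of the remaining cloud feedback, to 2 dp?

0.05

Amplification A = ΔT/ΔT₀ = 6.75/1.6 = 4.219.
Total gain g = 1 − 1/A = 1 − 1/4.219 = 0.763.
Known gains sum to 0.18 + 0.535 = 0.715.
g_cld = 0.763 − 0.715 = 0.05.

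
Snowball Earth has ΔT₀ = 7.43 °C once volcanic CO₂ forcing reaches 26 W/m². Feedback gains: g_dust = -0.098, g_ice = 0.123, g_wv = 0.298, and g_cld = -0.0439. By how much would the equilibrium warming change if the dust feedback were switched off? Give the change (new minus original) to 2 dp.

Original: g = 0.2791, ΔT = 7.43/(1−0.2791) = 10.3066 °C.
Without dust: g' = 0.3771, ΔT' = 7.43/(1−0.3771) = 11.9281 °C.
Change = 11.9281 − 10.3066 = 1.62 °C.

1.62 °C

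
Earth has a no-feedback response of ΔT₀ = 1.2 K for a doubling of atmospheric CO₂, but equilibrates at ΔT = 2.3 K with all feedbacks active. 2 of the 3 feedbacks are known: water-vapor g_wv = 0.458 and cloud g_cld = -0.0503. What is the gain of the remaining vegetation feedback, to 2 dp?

0.07

Amplification A = ΔT/ΔT₀ = 2.3/1.2 = 1.917.
Total gain g = 1 − 1/A = 1 − 1/1.917 = 0.4784.
Known gains sum to 0.458 − 0.0503 = 0.4077.
g_veg = 0.4784 − 0.4077 = 0.07.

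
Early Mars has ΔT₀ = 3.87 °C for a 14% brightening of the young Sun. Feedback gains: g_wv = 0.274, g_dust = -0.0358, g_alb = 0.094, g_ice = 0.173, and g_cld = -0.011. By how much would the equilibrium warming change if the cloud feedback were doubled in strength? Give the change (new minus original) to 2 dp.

-0.16 °C

Original: g = 0.4942, ΔT = 3.87/(1−0.4942) = 7.6512 °C.
With doubled cloud: g' = 0.4832, ΔT' = 3.87/(1−0.4832) = 7.4884 °C.
Change = 7.4884 − 7.6512 = -0.16 °C.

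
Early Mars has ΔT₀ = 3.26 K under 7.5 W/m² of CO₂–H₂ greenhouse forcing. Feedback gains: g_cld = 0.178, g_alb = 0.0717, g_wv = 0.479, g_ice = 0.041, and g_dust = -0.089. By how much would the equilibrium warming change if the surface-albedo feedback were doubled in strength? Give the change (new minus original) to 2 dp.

2.96 K

Original: g = 0.6807, ΔT = 3.26/(1−0.6807) = 10.2098 K.
With doubled surface-albedo: g' = 0.7524, ΔT' = 3.26/(1−0.7524) = 13.1664 K.
Change = 13.1664 − 10.2098 = 2.96 K.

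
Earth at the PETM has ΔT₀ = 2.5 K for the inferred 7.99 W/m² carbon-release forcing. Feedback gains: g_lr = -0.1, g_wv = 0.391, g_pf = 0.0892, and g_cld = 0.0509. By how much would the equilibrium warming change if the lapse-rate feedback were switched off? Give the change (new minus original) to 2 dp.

Original: g = 0.4311, ΔT = 2.5/(1−0.4311) = 4.3944 K.
Without lapse-rate: g' = 0.5311, ΔT' = 2.5/(1−0.5311) = 5.3316 K.
Change = 5.3316 − 4.3944 = 0.94 K.

0.94 K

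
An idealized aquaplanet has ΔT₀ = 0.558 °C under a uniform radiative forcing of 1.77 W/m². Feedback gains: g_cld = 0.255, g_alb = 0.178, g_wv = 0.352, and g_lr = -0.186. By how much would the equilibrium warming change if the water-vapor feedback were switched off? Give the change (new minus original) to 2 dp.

-0.65 °C

Original: g = 0.599, ΔT = 0.558/(1−0.599) = 1.3915 °C.
Without water-vapor: g' = 0.247, ΔT' = 0.558/(1−0.247) = 0.7410 °C.
Change = 0.7410 − 1.3915 = -0.65 °C.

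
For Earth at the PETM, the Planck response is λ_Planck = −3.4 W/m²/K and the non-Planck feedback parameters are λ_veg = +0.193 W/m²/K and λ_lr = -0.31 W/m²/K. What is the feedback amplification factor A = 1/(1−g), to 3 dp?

Convert to gains: g_veg = 0.193/3.4 = 0.05676; g_lr = -0.31/3.4 = -0.09118.
Total gain g = -0.03442.
A = 1/(1 + 0.03442) = 0.967.

0.967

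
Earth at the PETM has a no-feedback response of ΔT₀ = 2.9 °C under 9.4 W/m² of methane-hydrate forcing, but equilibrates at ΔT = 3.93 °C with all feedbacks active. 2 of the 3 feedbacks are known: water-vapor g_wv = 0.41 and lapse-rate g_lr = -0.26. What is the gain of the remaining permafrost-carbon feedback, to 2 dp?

Amplification A = ΔT/ΔT₀ = 3.93/2.9 = 1.355.
Total gain g = 1 − 1/A = 1 − 1/1.355 = 0.262.
Known gains sum to 0.41 − 0.26 = 0.15.
g_pf = 0.262 − 0.15 = 0.11.

0.11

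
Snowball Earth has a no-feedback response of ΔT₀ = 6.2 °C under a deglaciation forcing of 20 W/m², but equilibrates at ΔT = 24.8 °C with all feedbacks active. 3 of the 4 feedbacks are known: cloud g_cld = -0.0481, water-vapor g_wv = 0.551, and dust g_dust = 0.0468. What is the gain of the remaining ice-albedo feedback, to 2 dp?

0.20

Amplification A = ΔT/ΔT₀ = 24.8/6.2 = 4.
Total gain g = 1 − 1/A = 1 − 1/4 = 0.75.
Known gains sum to -0.0481 + 0.551 + 0.0468 = 0.5497.
g_ice = 0.75 − 0.5497 = 0.20.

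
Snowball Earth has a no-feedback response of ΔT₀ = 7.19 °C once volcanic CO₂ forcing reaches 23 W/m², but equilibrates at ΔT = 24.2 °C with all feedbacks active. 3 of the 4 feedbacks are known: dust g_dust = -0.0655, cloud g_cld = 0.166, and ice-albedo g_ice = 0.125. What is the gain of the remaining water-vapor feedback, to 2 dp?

Amplification A = ΔT/ΔT₀ = 24.2/7.19 = 3.366.
Total gain g = 1 − 1/A = 1 − 1/3.366 = 0.7029.
Known gains sum to -0.0655 + 0.166 + 0.125 = 0.2255.
g_wv = 0.7029 − 0.2255 = 0.48.

0.48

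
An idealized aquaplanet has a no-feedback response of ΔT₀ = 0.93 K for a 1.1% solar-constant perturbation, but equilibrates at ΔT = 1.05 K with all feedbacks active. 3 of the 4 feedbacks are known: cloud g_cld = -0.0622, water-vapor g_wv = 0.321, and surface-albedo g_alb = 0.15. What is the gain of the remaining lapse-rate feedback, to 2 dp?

Amplification A = ΔT/ΔT₀ = 1.05/0.93 = 1.129.
Total gain g = 1 − 1/A = 1 − 1/1.129 = 0.1143.
Known gains sum to -0.0622 + 0.321 + 0.15 = 0.4088.
g_lr = 0.1143 − 0.4088 = -0.29.

-0.29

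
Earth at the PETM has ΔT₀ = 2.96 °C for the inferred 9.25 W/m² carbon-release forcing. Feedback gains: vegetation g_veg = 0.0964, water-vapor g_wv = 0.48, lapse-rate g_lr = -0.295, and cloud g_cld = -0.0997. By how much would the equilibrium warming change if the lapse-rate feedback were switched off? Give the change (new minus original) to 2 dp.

2.04 °C

Original: g = 0.1817, ΔT = 2.96/(1−0.1817) = 3.6173 °C.
Without lapse-rate: g' = 0.4767, ΔT' = 2.96/(1−0.4767) = 5.6564 °C.
Change = 5.6564 − 3.6173 = 2.04 °C.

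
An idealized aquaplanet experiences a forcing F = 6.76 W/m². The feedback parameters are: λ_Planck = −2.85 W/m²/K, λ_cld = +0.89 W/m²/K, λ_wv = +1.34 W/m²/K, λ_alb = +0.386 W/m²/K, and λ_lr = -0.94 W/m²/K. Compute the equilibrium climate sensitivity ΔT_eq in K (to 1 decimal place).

5.8 K

Net feedback parameter λ = (−2.85) + (+0.89) + (+1.34) + (+0.386) + (-0.94) = -1.174 W/m²/K.
ΔT = −F/λ = −6.76/(-1.174) = 5.8 K.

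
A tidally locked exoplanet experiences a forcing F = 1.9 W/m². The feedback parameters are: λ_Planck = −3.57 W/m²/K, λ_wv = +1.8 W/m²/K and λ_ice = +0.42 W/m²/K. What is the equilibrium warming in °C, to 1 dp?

Net feedback parameter λ = (−3.57) + (+1.8) + (+0.42) = -1.35 W/m²/K.
ΔT = −F/λ = −1.9/(-1.35) = 1.4 °C.

1.4 °C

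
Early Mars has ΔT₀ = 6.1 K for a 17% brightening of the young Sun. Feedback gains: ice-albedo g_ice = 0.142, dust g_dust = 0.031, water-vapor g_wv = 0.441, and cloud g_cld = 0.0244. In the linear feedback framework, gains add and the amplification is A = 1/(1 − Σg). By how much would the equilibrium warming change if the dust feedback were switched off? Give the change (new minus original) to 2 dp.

Original: g = 0.6384, ΔT = 6.1/(1−0.6384) = 16.8695 K.
Without dust: g' = 0.6074, ΔT' = 6.1/(1−0.6074) = 15.5374 K.
Change = 15.5374 − 16.8695 = -1.33 K.

-1.33 K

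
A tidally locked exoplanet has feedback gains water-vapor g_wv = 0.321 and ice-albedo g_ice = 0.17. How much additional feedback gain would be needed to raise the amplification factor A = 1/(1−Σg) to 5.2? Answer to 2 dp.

Current total gain = 0.491.
Target gain for A = 5.2: g* = 1 − 1/5.2 = 0.8077.
Additional gain needed = 0.8077 − 0.491 = 0.32.

0.32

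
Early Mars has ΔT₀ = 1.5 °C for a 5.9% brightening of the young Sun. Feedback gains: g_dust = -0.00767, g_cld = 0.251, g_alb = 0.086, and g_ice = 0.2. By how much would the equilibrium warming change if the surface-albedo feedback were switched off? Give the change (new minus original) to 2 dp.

Original: g = 0.52933, ΔT = 1.5/(1−0.52933) = 3.1869 °C.
Without surface-albedo: g' = 0.44333, ΔT' = 1.5/(1−0.44333) = 2.6946 °C.
Change = 2.6946 − 3.1869 = -0.49 °C.

-0.49 °C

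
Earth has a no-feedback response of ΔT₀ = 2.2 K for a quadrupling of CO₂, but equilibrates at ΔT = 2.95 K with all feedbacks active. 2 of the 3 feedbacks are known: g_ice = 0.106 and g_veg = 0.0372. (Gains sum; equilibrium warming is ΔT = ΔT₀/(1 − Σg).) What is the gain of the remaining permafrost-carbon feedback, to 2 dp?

0.11

Amplification A = ΔT/ΔT₀ = 2.95/2.2 = 1.341.
Total gain g = 1 − 1/A = 1 − 1/1.341 = 0.2543.
Known gains sum to 0.106 + 0.0372 = 0.1432.
g_pf = 0.2543 − 0.1432 = 0.11.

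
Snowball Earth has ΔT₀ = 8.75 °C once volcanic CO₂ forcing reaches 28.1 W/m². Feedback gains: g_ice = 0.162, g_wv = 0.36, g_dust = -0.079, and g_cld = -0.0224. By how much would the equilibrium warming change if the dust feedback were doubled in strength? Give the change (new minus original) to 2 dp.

-1.81 °C

Original: g = 0.4206, ΔT = 8.75/(1−0.4206) = 15.1018 °C.
With doubled dust: g' = 0.3416, ΔT' = 8.75/(1−0.3416) = 13.2898 °C.
Change = 13.2898 − 15.1018 = -1.81 °C.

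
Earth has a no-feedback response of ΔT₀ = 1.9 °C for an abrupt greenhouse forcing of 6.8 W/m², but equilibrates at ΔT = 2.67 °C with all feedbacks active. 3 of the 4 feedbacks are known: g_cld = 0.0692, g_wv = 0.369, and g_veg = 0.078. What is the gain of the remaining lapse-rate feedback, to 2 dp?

-0.23

Amplification A = ΔT/ΔT₀ = 2.67/1.9 = 1.405.
Total gain g = 1 − 1/A = 1 − 1/1.405 = 0.2883.
Known gains sum to 0.0692 + 0.369 + 0.078 = 0.5162.
g_lr = 0.2883 − 0.5162 = -0.23.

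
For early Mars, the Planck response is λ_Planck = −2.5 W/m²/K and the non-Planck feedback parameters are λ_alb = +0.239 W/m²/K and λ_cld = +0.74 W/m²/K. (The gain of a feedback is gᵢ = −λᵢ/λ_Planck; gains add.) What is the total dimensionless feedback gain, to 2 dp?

Convert to gains: g_alb = 0.239/2.5 = 0.0956; g_cld = 0.74/2.5 = 0.296.
Total gain g = 0.3916.

0.39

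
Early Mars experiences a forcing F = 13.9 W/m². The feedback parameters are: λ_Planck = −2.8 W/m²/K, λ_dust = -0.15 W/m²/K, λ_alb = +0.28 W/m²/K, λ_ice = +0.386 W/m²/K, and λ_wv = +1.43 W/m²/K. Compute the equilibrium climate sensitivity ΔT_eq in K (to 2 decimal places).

16.28 K

Net feedback parameter λ = (−2.8) + (-0.15) + (+0.28) + (+0.386) + (+1.43) = -0.854 W/m²/K.
ΔT = −F/λ = −13.9/(-0.854) = 16.28 K.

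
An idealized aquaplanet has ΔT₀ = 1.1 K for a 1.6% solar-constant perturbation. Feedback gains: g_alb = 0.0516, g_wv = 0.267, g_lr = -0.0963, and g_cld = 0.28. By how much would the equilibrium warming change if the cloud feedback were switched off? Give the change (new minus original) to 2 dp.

Original: g = 0.5023, ΔT = 1.1/(1−0.5023) = 2.2102 K.
Without cloud: g' = 0.2223, ΔT' = 1.1/(1−0.2223) = 1.4144 K.
Change = 1.4144 − 2.2102 = -0.80 K.

-0.80 K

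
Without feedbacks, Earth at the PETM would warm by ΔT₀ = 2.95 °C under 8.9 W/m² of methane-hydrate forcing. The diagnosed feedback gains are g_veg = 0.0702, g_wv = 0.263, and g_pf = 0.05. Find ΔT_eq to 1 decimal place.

Total gain g = 0.0702 + 0.263 + 0.05 = 0.3832.
Amplification A = 1/(1 − 0.3832) = 1.621.
ΔT = 2.95 × 1.621 = 4.8 °C.

4.8 °C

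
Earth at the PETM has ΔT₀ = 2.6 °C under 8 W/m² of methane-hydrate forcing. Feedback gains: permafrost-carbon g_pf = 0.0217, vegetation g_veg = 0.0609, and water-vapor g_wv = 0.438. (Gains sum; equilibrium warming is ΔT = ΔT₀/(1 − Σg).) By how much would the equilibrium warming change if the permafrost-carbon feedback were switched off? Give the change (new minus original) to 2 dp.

-0.23 °C

Original: g = 0.5206, ΔT = 2.6/(1−0.5206) = 5.4234 °C.
Without permafrost-carbon: g' = 0.4989, ΔT' = 2.6/(1−0.4989) = 5.1886 °C.
Change = 5.1886 − 5.4234 = -0.23 °C.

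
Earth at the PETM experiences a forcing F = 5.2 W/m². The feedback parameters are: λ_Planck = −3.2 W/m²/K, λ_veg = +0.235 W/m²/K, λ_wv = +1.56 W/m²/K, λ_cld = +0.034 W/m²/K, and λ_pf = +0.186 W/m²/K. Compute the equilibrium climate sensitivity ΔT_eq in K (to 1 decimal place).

4.4 K

Net feedback parameter λ = (−3.2) + (+0.235) + (+1.56) + (+0.034) + (+0.186) = -1.185 W/m²/K.
ΔT = −F/λ = −5.2/(-1.185) = 4.4 K.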